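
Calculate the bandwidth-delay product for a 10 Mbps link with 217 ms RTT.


BDP = bandwidth * RTT
= 10 Mbps * 217 ms
= 10 * 1e6 * 217 / 1000 bits
= 2170000 bits
= 271250 bytes
= 264.8926 KB
BDP = 2170000 bits (271250 bytes)


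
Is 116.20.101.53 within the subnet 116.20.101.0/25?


Subnet network: 116.20.101.0
Test IP AND mask: 116.20.101.0
Yes, 116.20.101.53 is in 116.20.101.0/25


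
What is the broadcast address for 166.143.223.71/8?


Network: 166.0.0.0/8
Host bits = 24
Set all host bits to 1:
Broadcast: 166.255.255.255


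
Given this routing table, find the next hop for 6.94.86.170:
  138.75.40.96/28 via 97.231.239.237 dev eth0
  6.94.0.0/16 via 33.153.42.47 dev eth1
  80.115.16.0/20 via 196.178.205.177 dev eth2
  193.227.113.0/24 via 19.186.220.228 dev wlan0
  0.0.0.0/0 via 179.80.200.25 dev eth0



Longest prefix match for 6.94.86.170:
  /28 138.75.40.96: no
  /16 6.94.0.0: MATCH
  /20 80.115.16.0: no
  /24 193.227.113.0: no
  /0 0.0.0.0: MATCH
Selected: next-hop 33.153.42.47 via eth1 (matched /16)


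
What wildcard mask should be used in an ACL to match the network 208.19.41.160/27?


Subnet mask: 255.255.255.224
Wildcard = 255.255.255.255 - subnet mask
255 - 255 = 0
255 - 255 = 0
255 - 255 = 0
255 - 224 = 31
Wildcard: 0.0.0.31


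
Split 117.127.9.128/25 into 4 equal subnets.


New prefix = 25 + 2 = 27
Each subnet has 32 addresses
  117.127.9.128/27
  117.127.9.160/27
  117.127.9.192/27
  117.127.9.224/27
Subnets: 117.127.9.128/27, 117.127.9.160/27, 117.127.9.192/27, 117.127.9.224/27


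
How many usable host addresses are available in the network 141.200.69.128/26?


Host bits = 32 - 26 = 6
Total addresses = 2^6 = 64
Usable = total - 2 (network and broadcast)
Usable hosts: 62


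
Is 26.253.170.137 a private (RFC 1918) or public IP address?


RFC 1918 private ranges:
  10.0.0.0/8 (10.0.0.0 - 10.255.255.255)
  172.16.0.0/12 (172.16.0.0 - 172.31.255.255)
  192.168.0.0/16 (192.168.0.0 - 192.168.255.255)
Public (not in any RFC 1918 range)


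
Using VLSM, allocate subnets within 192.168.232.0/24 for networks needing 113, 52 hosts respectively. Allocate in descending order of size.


113 hosts -> /25 (126 usable): 192.168.232.0/25
52 hosts -> /26 (62 usable): 192.168.232.128/26
Allocation: 192.168.232.0/25 (113 hosts, 126 usable); 192.168.232.128/26 (52 hosts, 62 usable)


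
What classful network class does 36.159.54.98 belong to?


First octet: 36
Binary: 00100100
0xxxxxxx -> Class A (1-126)
Class A, default mask 255.0.0.0 (/8)


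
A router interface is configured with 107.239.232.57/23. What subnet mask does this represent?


/23 means 23 network bits, 9 host bits
Binary: 11111111111111111111111000000000
Mask: 255.255.254.0


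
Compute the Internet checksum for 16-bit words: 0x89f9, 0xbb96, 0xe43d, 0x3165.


Sum all words (with carry folding):
+ 0x89f9 = 0x89f9
+ 0xbb96 = 0x4590
+ 0xe43d = 0x29ce
+ 0x3165 = 0x5b33
One's complement: ~0x5b33
Checksum = 0xa4cc


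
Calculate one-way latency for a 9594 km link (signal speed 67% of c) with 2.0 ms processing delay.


Speed = 0.67 * 3e5 km/s = 201000 km/s
Propagation delay = 9594 / 201000 = 0.0477 s = 47.7313 ms
Processing delay = 2.0 ms
Total one-way latency = 49.7313 ms


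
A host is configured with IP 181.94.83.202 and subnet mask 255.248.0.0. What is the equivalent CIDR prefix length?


Binary: 11111111.11111000.00000000.00000000
Count leading 1s
Prefix: /13


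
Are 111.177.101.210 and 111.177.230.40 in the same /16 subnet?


Mask: 255.255.0.0
111.177.101.210 AND mask = 111.177.0.0
111.177.230.40 AND mask = 111.177.0.0
Yes, same subnet (111.177.0.0)


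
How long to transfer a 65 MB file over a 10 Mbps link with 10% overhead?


Effective throughput = 10 * (1 - 10/100) = 9 Mbps
File size in Mb = 65 * 8 = 520 Mb
Time = 520 / 9
Time = 57.7778 seconds


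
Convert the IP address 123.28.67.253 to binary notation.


123 = 01111011
28 = 00011100
67 = 01000011
253 = 11111101
Binary: 01111011.00011100.01000011.11111101


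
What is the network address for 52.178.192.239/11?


IP:   00110100.10110010.11000000.11101111
Mask: 11111111.11100000.00000000.00000000
AND operation:
Net:  00110100.10100000.00000000.00000000
Network: 52.160.0.0/11


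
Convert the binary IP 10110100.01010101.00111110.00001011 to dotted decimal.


10110100 = 180
01010101 = 85
00111110 = 62
00001011 = 11
IP: 180.85.62.11


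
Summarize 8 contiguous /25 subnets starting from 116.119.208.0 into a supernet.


Original prefix: /25
Number of subnets: 8 = 2^3
New prefix = 25 - 3 = 22
Supernet: 116.119.208.0/22


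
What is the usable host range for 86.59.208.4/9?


Network: 86.0.0.0
Broadcast: 86.127.255.255
First usable = network + 1
Last usable = broadcast - 1
Range: 86.0.0.1 to 86.127.255.254


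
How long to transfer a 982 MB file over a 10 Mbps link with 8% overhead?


Effective throughput = 10 * (1 - 8/100) = 9.2 Mbps
File size in Mb = 982 * 8 = 7856 Mb
Time = 7856 / 9.2
Time = 853.913 seconds


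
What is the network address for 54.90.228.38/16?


IP:   00110110.01011010.11100100.00100110
Mask: 11111111.11111111.00000000.00000000
AND operation:
Net:  00110110.01011010.00000000.00000000
Network: 54.90.0.0/16


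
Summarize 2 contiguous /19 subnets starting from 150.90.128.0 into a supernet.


Original prefix: /19
Number of subnets: 2 = 2^1
New prefix = 19 - 1 = 18
Supernet: 150.90.128.0/18


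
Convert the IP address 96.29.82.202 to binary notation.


96 = 01100000
29 = 00011101
82 = 01010010
202 = 11001010
Binary: 01100000.00011101.01010010.11001010


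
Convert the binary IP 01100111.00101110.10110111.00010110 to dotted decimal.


01100111 = 103
00101110 = 46
10110111 = 183
00010110 = 22
IP: 103.46.183.22


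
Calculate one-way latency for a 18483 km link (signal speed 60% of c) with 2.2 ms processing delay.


Speed = 0.6 * 3e5 km/s = 180000 km/s
Propagation delay = 18483 / 180000 = 0.1027 s = 102.6833 ms
Processing delay = 2.2 ms
Total one-way latency = 104.8833 ms


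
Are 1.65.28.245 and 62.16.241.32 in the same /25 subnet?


Mask: 255.255.255.128
1.65.28.245 AND mask = 1.65.28.128
62.16.241.32 AND mask = 62.16.241.0
No, different subnets (1.65.28.128 vs 62.16.241.0)


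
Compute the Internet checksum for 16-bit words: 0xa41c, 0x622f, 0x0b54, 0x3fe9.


Sum all words (with carry folding):
+ 0xa41c = 0xa41c
+ 0x622f = 0x064c
+ 0x0b54 = 0x11a0
+ 0x3fe9 = 0x5189
One's complement: ~0x5189
Checksum = 0xae76


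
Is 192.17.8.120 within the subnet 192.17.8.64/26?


Subnet network: 192.17.8.64
Test IP AND mask: 192.17.8.64
Yes, 192.17.8.120 is in 192.17.8.64/26


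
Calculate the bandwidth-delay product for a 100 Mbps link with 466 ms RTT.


BDP = bandwidth * RTT
= 100 Mbps * 466 ms
= 100 * 1e6 * 466 / 1000 bits
= 46600000 bits
= 5825000 bytes
= 5688.4766 KB
BDP = 46600000 bits (5825000 bytes)


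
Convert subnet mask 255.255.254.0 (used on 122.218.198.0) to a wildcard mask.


Subnet mask: 255.255.254.0
Wildcard = 255.255.255.255 - subnet mask
255 - 255 = 0
255 - 255 = 0
255 - 254 = 1
255 - 0 = 255
Wildcard: 0.0.1.255


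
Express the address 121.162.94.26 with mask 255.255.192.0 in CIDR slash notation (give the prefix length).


Binary: 11111111.11111111.11000000.00000000
Count leading 1s
Prefix: /18


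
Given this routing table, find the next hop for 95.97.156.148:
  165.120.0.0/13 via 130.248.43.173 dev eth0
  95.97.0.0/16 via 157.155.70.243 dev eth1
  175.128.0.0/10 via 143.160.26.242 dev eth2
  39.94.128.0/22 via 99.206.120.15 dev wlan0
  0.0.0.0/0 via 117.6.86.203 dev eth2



Longest prefix match for 95.97.156.148:
  /13 165.120.0.0: no
  /16 95.97.0.0: MATCH
  /10 175.128.0.0: no
  /22 39.94.128.0: no
  /0 0.0.0.0: MATCH
Selected: next-hop 157.155.70.243 via eth1 (matched /16)


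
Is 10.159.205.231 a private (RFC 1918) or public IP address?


RFC 1918 private ranges:
  10.0.0.0/8 (10.0.0.0 - 10.255.255.255)
  172.16.0.0/12 (172.16.0.0 - 172.31.255.255)
  192.168.0.0/16 (192.168.0.0 - 192.168.255.255)
Private (in 10.0.0.0/8)


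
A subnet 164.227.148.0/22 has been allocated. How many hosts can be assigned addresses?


Host bits = 32 - 22 = 10
Total addresses = 2^10 = 1024
Usable = total - 2 (network and broadcast)
Usable hosts: 1022


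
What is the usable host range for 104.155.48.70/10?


Network: 104.128.0.0
Broadcast: 104.191.255.255
First usable = network + 1
Last usable = broadcast - 1
Range: 104.128.0.1 to 104.191.255.254


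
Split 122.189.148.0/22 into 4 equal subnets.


New prefix = 22 + 2 = 24
Each subnet has 256 addresses
  122.189.148.0/24
  122.189.149.0/24
  122.189.150.0/24
  122.189.151.0/24
Subnets: 122.189.148.0/24, 122.189.149.0/24, 122.189.150.0/24, 122.189.151.0/24


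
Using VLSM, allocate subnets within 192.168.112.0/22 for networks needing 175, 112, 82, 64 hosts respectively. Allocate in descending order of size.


175 hosts -> /24 (254 usable): 192.168.112.0/24
112 hosts -> /25 (126 usable): 192.168.113.0/25
82 hosts -> /25 (126 usable): 192.168.113.128/25
64 hosts -> /25 (126 usable): 192.168.114.0/25
Allocation: 192.168.112.0/24 (175 hosts, 254 usable); 192.168.113.0/25 (112 hosts, 126 usable); 192.168.113.128/25 (82 hosts, 126 usable); 192.168.114.0/25 (64 hosts, 126 usable)


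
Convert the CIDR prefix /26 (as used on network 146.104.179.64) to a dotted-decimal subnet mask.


/26 means 26 network bits, 6 host bits
Binary: 11111111111111111111111111000000
Mask: 255.255.255.192


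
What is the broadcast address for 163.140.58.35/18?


Network: 163.140.0.0/18
Host bits = 14
Set all host bits to 1:
Broadcast: 163.140.63.255


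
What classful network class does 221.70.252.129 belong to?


First octet: 221
Binary: 11011101
110xxxxx -> Class C (192-223)
Class C, default mask 255.255.255.0 (/24)


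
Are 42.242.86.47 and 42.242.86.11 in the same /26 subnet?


Mask: 255.255.255.192
42.242.86.47 AND mask = 42.242.86.0
42.242.86.11 AND mask = 42.242.86.0
Yes, same subnet (42.242.86.0)


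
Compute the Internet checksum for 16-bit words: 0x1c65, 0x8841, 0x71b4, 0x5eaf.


Sum all words (with carry folding):
+ 0x1c65 = 0x1c65
+ 0x8841 = 0xa4a6
+ 0x71b4 = 0x165b
+ 0x5eaf = 0x750a
One's complement: ~0x750a
Checksum = 0x8af5


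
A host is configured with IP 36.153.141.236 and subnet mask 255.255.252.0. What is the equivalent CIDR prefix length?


Binary: 11111111.11111111.11111100.00000000
Count leading 1s
Prefix: /22


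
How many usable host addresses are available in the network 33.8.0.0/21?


Host bits = 32 - 21 = 11
Total addresses = 2^11 = 2048
Usable = total - 2 (network and broadcast)
Usable hosts: 2046


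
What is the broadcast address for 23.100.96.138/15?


Network: 23.100.0.0/15
Host bits = 17
Set all host bits to 1:
Broadcast: 23.101.255.255


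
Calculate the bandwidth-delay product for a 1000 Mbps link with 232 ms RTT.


BDP = bandwidth * RTT
= 1000 Mbps * 232 ms
= 1000 * 1e6 * 232 / 1000 bits
= 232000000 bits
= 29000000 bytes
= 28320.3125 KB
BDP = 232000000 bits (29000000 bytes)


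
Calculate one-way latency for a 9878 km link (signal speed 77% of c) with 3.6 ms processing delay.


Speed = 0.77 * 3e5 km/s = 231000 km/s
Propagation delay = 9878 / 231000 = 0.0428 s = 42.7619 ms
Processing delay = 3.6 ms
Total one-way latency = 46.3619 ms


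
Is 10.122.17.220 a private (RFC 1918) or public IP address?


RFC 1918 private ranges:
  10.0.0.0/8 (10.0.0.0 - 10.255.255.255)
  172.16.0.0/12 (172.16.0.0 - 172.31.255.255)
  192.168.0.0/16 (192.168.0.0 - 192.168.255.255)
Private (in 10.0.0.0/8)


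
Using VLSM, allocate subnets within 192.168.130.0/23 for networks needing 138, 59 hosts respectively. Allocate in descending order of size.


138 hosts -> /24 (254 usable): 192.168.130.0/24
59 hosts -> /26 (62 usable): 192.168.131.0/26
Allocation: 192.168.130.0/24 (138 hosts, 254 usable); 192.168.131.0/26 (59 hosts, 62 usable)


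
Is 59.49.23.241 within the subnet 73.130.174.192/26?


Subnet network: 73.130.174.192
Test IP AND mask: 59.49.23.192
No, 59.49.23.241 is not in 73.130.174.192/26


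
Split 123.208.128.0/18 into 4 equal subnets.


New prefix = 18 + 2 = 20
Each subnet has 4096 addresses
  123.208.128.0/20
  123.208.144.0/20
  123.208.160.0/20
  123.208.176.0/20
Subnets: 123.208.128.0/20, 123.208.144.0/20, 123.208.160.0/20, 123.208.176.0/20


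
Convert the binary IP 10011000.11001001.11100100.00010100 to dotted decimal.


10011000 = 152
11001001 = 201
11100100 = 228
00010100 = 20
IP: 152.201.228.20


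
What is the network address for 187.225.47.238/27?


IP:   10111011.11100001.00101111.11101110
Mask: 11111111.11111111.11111111.11100000
AND operation:
Net:  10111011.11100001.00101111.11100000
Network: 187.225.47.224/27


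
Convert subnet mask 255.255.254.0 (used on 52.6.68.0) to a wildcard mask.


Subnet mask: 255.255.254.0
Wildcard = 255.255.255.255 - subnet mask
255 - 255 = 0
255 - 255 = 0
255 - 254 = 1
255 - 0 = 255
Wildcard: 0.0.1.255


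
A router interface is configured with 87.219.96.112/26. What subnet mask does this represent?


/26 means 26 network bits, 6 host bits
Binary: 11111111111111111111111111000000
Mask: 255.255.255.192


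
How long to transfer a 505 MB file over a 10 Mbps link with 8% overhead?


Effective throughput = 10 * (1 - 8/100) = 9.2 Mbps
File size in Mb = 505 * 8 = 4040 Mb
Time = 4040 / 9.2
Time = 439.1304 seconds


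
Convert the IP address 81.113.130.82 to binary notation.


81 = 01010001
113 = 01110001
130 = 10000010
82 = 01010010
Binary: 01010001.01110001.10000010.01010010


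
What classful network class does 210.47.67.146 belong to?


First octet: 210
Binary: 11010010
110xxxxx -> Class C (192-223)
Class C, default mask 255.255.255.0 (/24)


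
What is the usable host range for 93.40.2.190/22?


Network: 93.40.0.0
Broadcast: 93.40.3.255
First usable = network + 1
Last usable = broadcast - 1
Range: 93.40.0.1 to 93.40.3.254


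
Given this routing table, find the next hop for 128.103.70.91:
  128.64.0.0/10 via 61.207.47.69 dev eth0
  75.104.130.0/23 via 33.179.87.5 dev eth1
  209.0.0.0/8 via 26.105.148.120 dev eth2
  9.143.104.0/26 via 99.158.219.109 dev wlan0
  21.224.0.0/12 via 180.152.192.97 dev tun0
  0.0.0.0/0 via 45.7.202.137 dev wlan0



Longest prefix match for 128.103.70.91:
  /10 128.64.0.0: MATCH
  /23 75.104.130.0: no
  /8 209.0.0.0: no
  /26 9.143.104.0: no
  /12 21.224.0.0: no
  /0 0.0.0.0: MATCH
Selected: next-hop 61.207.47.69 via eth0 (matched /10)


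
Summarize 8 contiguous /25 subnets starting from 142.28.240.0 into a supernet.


Original prefix: /25
Number of subnets: 8 = 2^3
New prefix = 25 - 3 = 22
Supernet: 142.28.240.0/22


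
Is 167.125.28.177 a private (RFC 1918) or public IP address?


RFC 1918 private ranges:
  10.0.0.0/8 (10.0.0.0 - 10.255.255.255)
  172.16.0.0/12 (172.16.0.0 - 172.31.255.255)
  192.168.0.0/16 (192.168.0.0 - 192.168.255.255)
Public (not in any RFC 1918 range)


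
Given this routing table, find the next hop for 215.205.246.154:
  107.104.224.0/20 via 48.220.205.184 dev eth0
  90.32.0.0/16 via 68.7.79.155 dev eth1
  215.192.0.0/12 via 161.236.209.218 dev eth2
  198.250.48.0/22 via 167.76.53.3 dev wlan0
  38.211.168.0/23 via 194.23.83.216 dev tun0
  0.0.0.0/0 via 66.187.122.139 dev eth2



Longest prefix match for 215.205.246.154:
  /20 107.104.224.0: no
  /16 90.32.0.0: no
  /12 215.192.0.0: MATCH
  /22 198.250.48.0: no
  /23 38.211.168.0: no
  /0 0.0.0.0: MATCH
Selected: next-hop 161.236.209.218 via eth2 (matched /12)


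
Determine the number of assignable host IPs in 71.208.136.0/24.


Host bits = 32 - 24 = 8
Total addresses = 2^8 = 256
Usable = total - 2 (network and broadcast)
Usable hosts: 254


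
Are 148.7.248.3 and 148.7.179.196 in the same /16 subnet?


Mask: 255.255.0.0
148.7.248.3 AND mask = 148.7.0.0
148.7.179.196 AND mask = 148.7.0.0
Yes, same subnet (148.7.0.0)


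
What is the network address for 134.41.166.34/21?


IP:   10000110.00101001.10100110.00100010
Mask: 11111111.11111111.11111000.00000000
AND operation:
Net:  10000110.00101001.10100000.00000000
Network: 134.41.160.0/21


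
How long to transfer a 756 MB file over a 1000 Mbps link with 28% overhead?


Effective throughput = 1000 * (1 - 28/100) = 720 Mbps
File size in Mb = 756 * 8 = 6048 Mb
Time = 6048 / 720
Time = 8.4 seconds


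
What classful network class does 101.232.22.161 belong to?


First octet: 101
Binary: 01100101
0xxxxxxx -> Class A (1-126)
Class A, default mask 255.0.0.0 (/8)


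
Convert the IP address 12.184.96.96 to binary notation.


12 = 00001100
184 = 10111000
96 = 01100000
96 = 01100000
Binary: 00001100.10111000.01100000.01100000


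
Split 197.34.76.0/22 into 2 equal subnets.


New prefix = 22 + 1 = 23
Each subnet has 512 addresses
  197.34.76.0/23
  197.34.78.0/23
Subnets: 197.34.76.0/23, 197.34.78.0/23


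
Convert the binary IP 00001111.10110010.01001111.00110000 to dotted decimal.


00001111 = 15
10110010 = 178
01001111 = 79
00110000 = 48
IP: 15.178.79.48


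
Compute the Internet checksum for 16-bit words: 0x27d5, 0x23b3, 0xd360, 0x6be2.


Sum all words (with carry folding):
+ 0x27d5 = 0x27d5
+ 0x23b3 = 0x4b88
+ 0xd360 = 0x1ee9
+ 0x6be2 = 0x8acb
One's complement: ~0x8acb
Checksum = 0x7534


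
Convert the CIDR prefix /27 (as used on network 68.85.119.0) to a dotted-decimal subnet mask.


/27 means 27 network bits, 5 host bits
Binary: 11111111111111111111111111100000
Mask: 255.255.255.224


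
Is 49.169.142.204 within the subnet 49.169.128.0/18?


Subnet network: 49.169.128.0
Test IP AND mask: 49.169.128.0
Yes, 49.169.142.204 is in 49.169.128.0/18


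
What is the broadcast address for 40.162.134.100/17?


Network: 40.162.128.0/17
Host bits = 15
Set all host bits to 1:
Broadcast: 40.162.255.255


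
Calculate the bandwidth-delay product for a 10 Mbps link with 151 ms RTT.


BDP = bandwidth * RTT
= 10 Mbps * 151 ms
= 10 * 1e6 * 151 / 1000 bits
= 1510000 bits
= 188750 bytes
= 184.3262 KB
BDP = 1510000 bits (188750 bytes)


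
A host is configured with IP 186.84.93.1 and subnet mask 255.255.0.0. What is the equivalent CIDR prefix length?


Binary: 11111111.11111111.00000000.00000000
Count leading 1s
Prefix: /16


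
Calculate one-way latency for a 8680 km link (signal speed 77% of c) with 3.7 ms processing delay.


Speed = 0.77 * 3e5 km/s = 231000 km/s
Propagation delay = 8680 / 231000 = 0.0376 s = 37.5758 ms
Processing delay = 3.7 ms
Total one-way latency = 41.2758 ms


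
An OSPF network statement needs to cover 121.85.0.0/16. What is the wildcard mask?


Subnet mask: 255.255.0.0
Wildcard = 255.255.255.255 - subnet mask
255 - 255 = 0
255 - 255 = 0
255 - 0 = 255
255 - 0 = 255
Wildcard: 0.0.255.255


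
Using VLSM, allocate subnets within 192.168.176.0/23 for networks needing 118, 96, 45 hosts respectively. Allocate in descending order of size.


118 hosts -> /25 (126 usable): 192.168.176.0/25
96 hosts -> /25 (126 usable): 192.168.176.128/25
45 hosts -> /26 (62 usable): 192.168.177.0/26
Allocation: 192.168.176.0/25 (118 hosts, 126 usable); 192.168.176.128/25 (96 hosts, 126 usable); 192.168.177.0/26 (45 hosts, 62 usable)


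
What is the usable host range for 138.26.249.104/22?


Network: 138.26.248.0
Broadcast: 138.26.251.255
First usable = network + 1
Last usable = broadcast - 1
Range: 138.26.248.1 to 138.26.251.254


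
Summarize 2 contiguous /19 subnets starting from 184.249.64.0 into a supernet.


Original prefix: /19
Number of subnets: 2 = 2^1
New prefix = 19 - 1 = 18
Supernet: 184.249.64.0/18


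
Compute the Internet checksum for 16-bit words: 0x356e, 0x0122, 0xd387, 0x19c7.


Sum all words (with carry folding):
+ 0x356e = 0x356e
+ 0x0122 = 0x3690
+ 0xd387 = 0x0a18
+ 0x19c7 = 0x23df
One's complement: ~0x23df
Checksum = 0xdc20


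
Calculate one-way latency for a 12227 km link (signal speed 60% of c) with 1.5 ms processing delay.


Speed = 0.6 * 3e5 km/s = 180000 km/s
Propagation delay = 12227 / 180000 = 0.0679 s = 67.9278 ms
Processing delay = 1.5 ms
Total one-way latency = 69.4278 ms


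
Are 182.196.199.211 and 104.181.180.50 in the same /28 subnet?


Mask: 255.255.255.240
182.196.199.211 AND mask = 182.196.199.208
104.181.180.50 AND mask = 104.181.180.48
No, different subnets (182.196.199.208 vs 104.181.180.48)


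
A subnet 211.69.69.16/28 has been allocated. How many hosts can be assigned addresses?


Host bits = 32 - 28 = 4
Total addresses = 2^4 = 16
Usable = total - 2 (network and broadcast)
Usable hosts: 14


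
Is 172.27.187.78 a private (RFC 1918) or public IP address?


RFC 1918 private ranges:
  10.0.0.0/8 (10.0.0.0 - 10.255.255.255)
  172.16.0.0/12 (172.16.0.0 - 172.31.255.255)
  192.168.0.0/16 (192.168.0.0 - 192.168.255.255)
Private (in 172.16.0.0/12)


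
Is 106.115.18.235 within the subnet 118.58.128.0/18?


Subnet network: 118.58.128.0
Test IP AND mask: 106.115.0.0
No, 106.115.18.235 is not in 118.58.128.0/18


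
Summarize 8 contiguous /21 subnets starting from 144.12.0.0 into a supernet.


Original prefix: /21
Number of subnets: 8 = 2^3
New prefix = 21 - 3 = 18
Supernet: 144.12.0.0/18


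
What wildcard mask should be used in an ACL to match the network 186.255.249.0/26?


Subnet mask: 255.255.255.192
Wildcard = 255.255.255.255 - subnet mask
255 - 255 = 0
255 - 255 = 0
255 - 255 = 0
255 - 192 = 63
Wildcard: 0.0.0.63


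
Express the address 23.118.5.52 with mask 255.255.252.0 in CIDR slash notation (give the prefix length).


Binary: 11111111.11111111.11111100.00000000
Count leading 1s
Prefix: /22


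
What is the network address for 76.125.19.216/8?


IP:   01001100.01111101.00010011.11011000
Mask: 11111111.00000000.00000000.00000000
AND operation:
Net:  01001100.00000000.00000000.00000000
Network: 76.0.0.0/8


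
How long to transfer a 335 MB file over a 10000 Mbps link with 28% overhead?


Effective throughput = 10000 * (1 - 28/100) = 7200 Mbps
File size in Mb = 335 * 8 = 2680 Mb
Time = 2680 / 7200
Time = 0.3722 seconds


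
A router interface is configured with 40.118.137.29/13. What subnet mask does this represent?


/13 means 13 network bits, 19 host bits
Binary: 11111111111110000000000000000000
Mask: 255.248.0.0


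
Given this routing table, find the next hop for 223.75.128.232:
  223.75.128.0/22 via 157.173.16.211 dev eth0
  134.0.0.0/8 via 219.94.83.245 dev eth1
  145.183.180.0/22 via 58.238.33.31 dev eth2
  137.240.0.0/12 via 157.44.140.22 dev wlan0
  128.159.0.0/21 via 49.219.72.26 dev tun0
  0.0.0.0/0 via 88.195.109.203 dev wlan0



Longest prefix match for 223.75.128.232:
  /22 223.75.128.0: MATCH
  /8 134.0.0.0: no
  /22 145.183.180.0: no
  /12 137.240.0.0: no
  /21 128.159.0.0: no
  /0 0.0.0.0: MATCH
Selected: next-hop 157.173.16.211 via eth0 (matched /22)


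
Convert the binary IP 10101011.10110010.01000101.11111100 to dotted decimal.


10101011 = 171
10110010 = 178
01000101 = 69
11111100 = 252
IP: 171.178.69.252


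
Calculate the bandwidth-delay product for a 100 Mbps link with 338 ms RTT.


BDP = bandwidth * RTT
= 100 Mbps * 338 ms
= 100 * 1e6 * 338 / 1000 bits
= 33800000 bits
= 4225000 bytes
= 4125.9766 KB
BDP = 33800000 bits (4225000 bytes)


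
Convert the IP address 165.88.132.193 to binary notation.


165 = 10100101
88 = 01011000
132 = 10000100
193 = 11000001
Binary: 10100101.01011000.10000100.11000001


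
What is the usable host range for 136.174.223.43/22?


Network: 136.174.220.0
Broadcast: 136.174.223.255
First usable = network + 1
Last usable = broadcast - 1
Range: 136.174.220.1 to 136.174.223.254


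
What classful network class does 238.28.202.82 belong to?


First octet: 238
Binary: 11101110
1110xxxx -> Class D (224-239)
Class D (multicast), default mask N/A


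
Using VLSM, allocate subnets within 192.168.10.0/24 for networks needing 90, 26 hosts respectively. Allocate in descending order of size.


90 hosts -> /25 (126 usable): 192.168.10.0/25
26 hosts -> /27 (30 usable): 192.168.10.128/27
Allocation: 192.168.10.0/25 (90 hosts, 126 usable); 192.168.10.128/27 (26 hosts, 30 usable)


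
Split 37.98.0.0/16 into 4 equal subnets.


New prefix = 16 + 2 = 18
Each subnet has 16384 addresses
  37.98.0.0/18
  37.98.64.0/18
  37.98.128.0/18
  37.98.192.0/18
Subnets: 37.98.0.0/18, 37.98.64.0/18, 37.98.128.0/18, 37.98.192.0/18


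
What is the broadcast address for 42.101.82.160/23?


Network: 42.101.82.0/23
Host bits = 9
Set all host bits to 1:
Broadcast: 42.101.83.255


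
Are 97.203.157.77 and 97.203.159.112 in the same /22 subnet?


Mask: 255.255.252.0
97.203.157.77 AND mask = 97.203.156.0
97.203.159.112 AND mask = 97.203.156.0
Yes, same subnet (97.203.156.0)


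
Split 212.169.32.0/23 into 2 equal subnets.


New prefix = 23 + 1 = 24
Each subnet has 256 addresses
  212.169.32.0/24
  212.169.33.0/24
Subnets: 212.169.32.0/24, 212.169.33.0/24


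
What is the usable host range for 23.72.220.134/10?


Network: 23.64.0.0
Broadcast: 23.127.255.255
First usable = network + 1
Last usable = broadcast - 1
Range: 23.64.0.1 to 23.127.255.254


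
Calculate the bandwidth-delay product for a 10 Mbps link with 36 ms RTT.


BDP = bandwidth * RTT
= 10 Mbps * 36 ms
= 10 * 1e6 * 36 / 1000 bits
= 360000 bits
= 45000 bytes
= 43.9453 KB
BDP = 360000 bits (45000 bytes)


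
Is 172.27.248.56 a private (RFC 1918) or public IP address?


RFC 1918 private ranges:
  10.0.0.0/8 (10.0.0.0 - 10.255.255.255)
  172.16.0.0/12 (172.16.0.0 - 172.31.255.255)
  192.168.0.0/16 (192.168.0.0 - 192.168.255.255)
Private (in 172.16.0.0/12)


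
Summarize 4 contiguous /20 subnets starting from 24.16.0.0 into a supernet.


Original prefix: /20
Number of subnets: 4 = 2^2
New prefix = 20 - 2 = 18
Supernet: 24.16.0.0/18


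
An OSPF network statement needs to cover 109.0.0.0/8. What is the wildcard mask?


Subnet mask: 255.0.0.0
Wildcard = 255.255.255.255 - subnet mask
255 - 255 = 0
255 - 0 = 255
255 - 0 = 255
255 - 0 = 255
Wildcard: 0.255.255.255


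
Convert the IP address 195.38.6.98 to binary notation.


195 = 11000011
38 = 00100110
6 = 00000110
98 = 01100010
Binary: 11000011.00100110.00000110.01100010


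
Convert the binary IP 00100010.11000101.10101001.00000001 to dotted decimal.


00100010 = 34
11000101 = 197
10101001 = 169
00000001 = 1
IP: 34.197.169.1


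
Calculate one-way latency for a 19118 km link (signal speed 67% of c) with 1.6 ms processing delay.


Speed = 0.67 * 3e5 km/s = 201000 km/s
Propagation delay = 19118 / 201000 = 0.0951 s = 95.1144 ms
Processing delay = 1.6 ms
Total one-way latency = 96.7144 ms


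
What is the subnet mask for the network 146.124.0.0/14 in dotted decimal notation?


/14 means 14 network bits, 18 host bits
Binary: 11111111111111000000000000000000
Mask: 255.252.0.0


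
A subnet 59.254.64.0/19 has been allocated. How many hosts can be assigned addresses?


Host bits = 32 - 19 = 13
Total addresses = 2^13 = 8192
Usable = total - 2 (network and broadcast)
Usable hosts: 8190


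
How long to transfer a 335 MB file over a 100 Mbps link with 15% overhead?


Effective throughput = 100 * (1 - 15/100) = 85 Mbps
File size in Mb = 335 * 8 = 2680 Mb
Time = 2680 / 85
Time = 31.5294 seconds


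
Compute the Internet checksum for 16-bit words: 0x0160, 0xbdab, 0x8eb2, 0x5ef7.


Sum all words (with carry folding):
+ 0x0160 = 0x0160
+ 0xbdab = 0xbf0b
+ 0x8eb2 = 0x4dbe
+ 0x5ef7 = 0xacb5
One's complement: ~0xacb5
Checksum = 0x534a


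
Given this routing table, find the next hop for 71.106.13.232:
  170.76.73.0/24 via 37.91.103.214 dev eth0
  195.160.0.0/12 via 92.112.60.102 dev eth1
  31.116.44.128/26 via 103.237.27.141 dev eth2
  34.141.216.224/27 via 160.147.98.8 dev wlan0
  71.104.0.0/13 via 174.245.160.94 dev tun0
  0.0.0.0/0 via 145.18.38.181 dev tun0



Longest prefix match for 71.106.13.232:
  /24 170.76.73.0: no
  /12 195.160.0.0: no
  /26 31.116.44.128: no
  /27 34.141.216.224: no
  /13 71.104.0.0: MATCH
  /0 0.0.0.0: MATCH
Selected: next-hop 174.245.160.94 via tun0 (matched /13)


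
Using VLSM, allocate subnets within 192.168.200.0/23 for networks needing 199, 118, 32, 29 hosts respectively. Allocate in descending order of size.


199 hosts -> /24 (254 usable): 192.168.200.0/24
118 hosts -> /25 (126 usable): 192.168.201.0/25
32 hosts -> /26 (62 usable): 192.168.201.128/26
29 hosts -> /27 (30 usable): 192.168.201.192/27
Allocation: 192.168.200.0/24 (199 hosts, 254 usable); 192.168.201.0/25 (118 hosts, 126 usable); 192.168.201.128/26 (32 hosts, 62 usable); 192.168.201.192/27 (29 hosts, 30 usable)


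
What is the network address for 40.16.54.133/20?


IP:   00101000.00010000.00110110.10000101
Mask: 11111111.11111111.11110000.00000000
AND operation:
Net:  00101000.00010000.00110000.00000000
Network: 40.16.48.0/20


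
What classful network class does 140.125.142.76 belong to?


First octet: 140
Binary: 10001100
10xxxxxx -> Class B (128-191)
Class B, default mask 255.255.0.0 (/16)


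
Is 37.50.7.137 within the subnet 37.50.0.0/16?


Subnet network: 37.50.0.0
Test IP AND mask: 37.50.0.0
Yes, 37.50.7.137 is in 37.50.0.0/16


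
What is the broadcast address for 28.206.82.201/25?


Network: 28.206.82.128/25
Host bits = 7
Set all host bits to 1:
Broadcast: 28.206.82.255


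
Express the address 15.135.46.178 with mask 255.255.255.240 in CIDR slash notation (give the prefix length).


Binary: 11111111.11111111.11111111.11110000
Count leading 1s
Prefix: /28


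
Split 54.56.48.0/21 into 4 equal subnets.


New prefix = 21 + 2 = 23
Each subnet has 512 addresses
  54.56.48.0/23
  54.56.50.0/23
  54.56.52.0/23
  54.56.54.0/23
Subnets: 54.56.48.0/23, 54.56.50.0/23, 54.56.52.0/23, 54.56.54.0/23


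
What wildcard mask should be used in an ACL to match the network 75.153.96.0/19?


Subnet mask: 255.255.224.0
Wildcard = 255.255.255.255 - subnet mask
255 - 255 = 0
255 - 255 = 0
255 - 224 = 31
255 - 0 = 255
Wildcard: 0.0.31.255


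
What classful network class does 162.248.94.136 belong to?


First octet: 162
Binary: 10100010
10xxxxxx -> Class B (128-191)
Class B, default mask 255.255.0.0 (/16)


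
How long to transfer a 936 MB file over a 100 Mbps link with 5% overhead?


Effective throughput = 100 * (1 - 5/100) = 95 Mbps
File size in Mb = 936 * 8 = 7488 Mb
Time = 7488 / 95
Time = 78.8211 seconds


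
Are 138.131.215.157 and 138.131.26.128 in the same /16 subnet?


Mask: 255.255.0.0
138.131.215.157 AND mask = 138.131.0.0
138.131.26.128 AND mask = 138.131.0.0
Yes, same subnet (138.131.0.0)


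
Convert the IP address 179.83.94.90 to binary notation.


179 = 10110011
83 = 01010011
94 = 01011110
90 = 01011010
Binary: 10110011.01010011.01011110.01011010


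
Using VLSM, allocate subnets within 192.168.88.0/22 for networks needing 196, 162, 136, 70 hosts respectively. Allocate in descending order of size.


196 hosts -> /24 (254 usable): 192.168.88.0/24
162 hosts -> /24 (254 usable): 192.168.89.0/24
136 hosts -> /24 (254 usable): 192.168.90.0/24
70 hosts -> /25 (126 usable): 192.168.91.0/25
Allocation: 192.168.88.0/24 (196 hosts, 254 usable); 192.168.89.0/24 (162 hosts, 254 usable); 192.168.90.0/24 (136 hosts, 254 usable); 192.168.91.0/25 (70 hosts, 126 usable)


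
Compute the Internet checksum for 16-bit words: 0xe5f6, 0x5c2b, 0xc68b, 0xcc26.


Sum all words (with carry folding):
+ 0xe5f6 = 0xe5f6
+ 0x5c2b = 0x4222
+ 0xc68b = 0x08ae
+ 0xcc26 = 0xd4d4
One's complement: ~0xd4d4
Checksum = 0x2b2b


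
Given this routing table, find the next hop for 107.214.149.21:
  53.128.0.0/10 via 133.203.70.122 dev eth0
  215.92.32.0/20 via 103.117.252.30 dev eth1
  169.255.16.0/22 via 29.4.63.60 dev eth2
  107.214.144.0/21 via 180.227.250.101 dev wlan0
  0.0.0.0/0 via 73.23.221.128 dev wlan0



Longest prefix match for 107.214.149.21:
  /10 53.128.0.0: no
  /20 215.92.32.0: no
  /22 169.255.16.0: no
  /21 107.214.144.0: MATCH
  /0 0.0.0.0: MATCH
Selected: next-hop 180.227.250.101 via wlan0 (matched /21)


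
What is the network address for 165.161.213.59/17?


IP:   10100101.10100001.11010101.00111011
Mask: 11111111.11111111.10000000.00000000
AND operation:
Net:  10100101.10100001.10000000.00000000
Network: 165.161.128.0/17


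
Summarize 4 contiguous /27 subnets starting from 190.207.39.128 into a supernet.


Original prefix: /27
Number of subnets: 4 = 2^2
New prefix = 27 - 2 = 25
Supernet: 190.207.39.128/25


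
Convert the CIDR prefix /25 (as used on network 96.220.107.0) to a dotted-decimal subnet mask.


/25 means 25 network bits, 7 host bits
Binary: 11111111111111111111111110000000
Mask: 255.255.255.128


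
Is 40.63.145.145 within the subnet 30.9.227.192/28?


Subnet network: 30.9.227.192
Test IP AND mask: 40.63.145.144
No, 40.63.145.145 is not in 30.9.227.192/28


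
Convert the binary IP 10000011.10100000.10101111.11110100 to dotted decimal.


10000011 = 131
10100000 = 160
10101111 = 175
11110100 = 244
IP: 131.160.175.244


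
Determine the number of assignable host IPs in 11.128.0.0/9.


Host bits = 32 - 9 = 23
Total addresses = 2^23 = 8388608
Usable = total - 2 (network and broadcast)
Usable hosts: 8388606


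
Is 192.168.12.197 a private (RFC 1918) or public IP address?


RFC 1918 private ranges:
  10.0.0.0/8 (10.0.0.0 - 10.255.255.255)
  172.16.0.0/12 (172.16.0.0 - 172.31.255.255)
  192.168.0.0/16 (192.168.0.0 - 192.168.255.255)
Private (in 192.168.0.0/16)


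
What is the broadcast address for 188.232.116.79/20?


Network: 188.232.112.0/20
Host bits = 12
Set all host bits to 1:
Broadcast: 188.232.127.255


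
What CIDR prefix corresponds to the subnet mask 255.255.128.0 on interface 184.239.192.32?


Binary: 11111111.11111111.10000000.00000000
Count leading 1s
Prefix: /17


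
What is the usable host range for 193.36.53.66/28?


Network: 193.36.53.64
Broadcast: 193.36.53.79
First usable = network + 1
Last usable = broadcast - 1
Range: 193.36.53.65 to 193.36.53.78


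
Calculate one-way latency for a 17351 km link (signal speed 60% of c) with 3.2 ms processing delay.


Speed = 0.6 * 3e5 km/s = 180000 km/s
Propagation delay = 17351 / 180000 = 0.0964 s = 96.3944 ms
Processing delay = 3.2 ms
Total one-way latency = 99.5944 ms


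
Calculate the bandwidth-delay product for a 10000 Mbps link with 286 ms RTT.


BDP = bandwidth * RTT
= 10000 Mbps * 286 ms
= 10000 * 1e6 * 286 / 1000 bits
= 2860000000 bits
= 357500000 bytes
= 349121.0938 KB
BDP = 2860000000 bits (357500000 bytes)


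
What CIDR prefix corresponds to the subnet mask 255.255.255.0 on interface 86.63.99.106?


Binary: 11111111.11111111.11111111.00000000
Count leading 1s
Prefix: /24


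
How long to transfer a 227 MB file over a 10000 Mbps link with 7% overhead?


Effective throughput = 10000 * (1 - 7/100) = 9300 Mbps
File size in Mb = 227 * 8 = 1816 Mb
Time = 1816 / 9300
Time = 0.1953 seconds


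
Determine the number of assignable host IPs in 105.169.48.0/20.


Host bits = 32 - 20 = 12
Total addresses = 2^12 = 4096
Usable = total - 2 (network and broadcast)
Usable hosts: 4094


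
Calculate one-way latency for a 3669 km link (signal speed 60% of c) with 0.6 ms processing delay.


Speed = 0.6 * 3e5 km/s = 180000 km/s
Propagation delay = 3669 / 180000 = 0.0204 s = 20.3833 ms
Processing delay = 0.6 ms
Total one-way latency = 20.9833 ms


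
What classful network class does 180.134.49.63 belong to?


First octet: 180
Binary: 10110100
10xxxxxx -> Class B (128-191)
Class B, default mask 255.255.0.0 (/16)


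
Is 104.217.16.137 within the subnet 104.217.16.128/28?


Subnet network: 104.217.16.128
Test IP AND mask: 104.217.16.128
Yes, 104.217.16.137 is in 104.217.16.128/28


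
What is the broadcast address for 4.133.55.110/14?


Network: 4.132.0.0/14
Host bits = 18
Set all host bits to 1:
Broadcast: 4.135.255.255


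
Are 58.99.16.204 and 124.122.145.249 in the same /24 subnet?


Mask: 255.255.255.0
58.99.16.204 AND mask = 58.99.16.0
124.122.145.249 AND mask = 124.122.145.0
No, different subnets (58.99.16.0 vs 124.122.145.0)


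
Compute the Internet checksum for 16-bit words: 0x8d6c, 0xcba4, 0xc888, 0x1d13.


Sum all words (with carry folding):
+ 0x8d6c = 0x8d6c
+ 0xcba4 = 0x5911
+ 0xc888 = 0x219a
+ 0x1d13 = 0x3ead
One's complement: ~0x3ead
Checksum = 0xc152


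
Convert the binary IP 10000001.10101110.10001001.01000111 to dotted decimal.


10000001 = 129
10101110 = 174
10001001 = 137
01000111 = 71
IP: 129.174.137.71


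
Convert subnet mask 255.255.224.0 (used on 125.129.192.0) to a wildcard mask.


Subnet mask: 255.255.224.0
Wildcard = 255.255.255.255 - subnet mask
255 - 255 = 0
255 - 255 = 0
255 - 224 = 31
255 - 0 = 255
Wildcard: 0.0.31.255


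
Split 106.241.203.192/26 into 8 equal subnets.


New prefix = 26 + 3 = 29
Each subnet has 8 addresses
  106.241.203.192/29
  106.241.203.200/29
  106.241.203.208/29
  106.241.203.216/29
  106.241.203.224/29
  106.241.203.232/29
  106.241.203.240/29
  106.241.203.248/29
Subnets: 106.241.203.192/29, 106.241.203.200/29, 106.241.203.208/29, 106.241.203.216/29, 106.241.203.224/29, 106.241.203.232/29, 106.241.203.240/29, 106.241.203.248/29


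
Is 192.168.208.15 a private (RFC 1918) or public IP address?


RFC 1918 private ranges:
  10.0.0.0/8 (10.0.0.0 - 10.255.255.255)
  172.16.0.0/12 (172.16.0.0 - 172.31.255.255)
  192.168.0.0/16 (192.168.0.0 - 192.168.255.255)
Private (in 192.168.0.0/16)


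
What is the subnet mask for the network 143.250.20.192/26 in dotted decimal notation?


/26 means 26 network bits, 6 host bits
Binary: 11111111111111111111111111000000
Mask: 255.255.255.192


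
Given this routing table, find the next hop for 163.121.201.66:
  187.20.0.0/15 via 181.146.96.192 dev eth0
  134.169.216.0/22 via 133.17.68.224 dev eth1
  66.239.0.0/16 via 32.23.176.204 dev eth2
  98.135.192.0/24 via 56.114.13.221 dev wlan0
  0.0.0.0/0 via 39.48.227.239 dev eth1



Longest prefix match for 163.121.201.66:
  /15 187.20.0.0: no
  /22 134.169.216.0: no
  /16 66.239.0.0: no
  /24 98.135.192.0: no
  /0 0.0.0.0: MATCH
Selected: next-hop 39.48.227.239 via eth1 (matched /0)


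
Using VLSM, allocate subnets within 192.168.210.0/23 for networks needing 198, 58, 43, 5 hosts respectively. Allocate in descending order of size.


198 hosts -> /24 (254 usable): 192.168.210.0/24
58 hosts -> /26 (62 usable): 192.168.211.0/26
43 hosts -> /26 (62 usable): 192.168.211.64/26
5 hosts -> /29 (6 usable): 192.168.211.128/29
Allocation: 192.168.210.0/24 (198 hosts, 254 usable); 192.168.211.0/26 (58 hosts, 62 usable); 192.168.211.64/26 (43 hosts, 62 usable); 192.168.211.128/29 (5 hosts, 6 usable)


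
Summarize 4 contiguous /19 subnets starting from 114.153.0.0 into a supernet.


Original prefix: /19
Number of subnets: 4 = 2^2
New prefix = 19 - 2 = 17
Supernet: 114.153.0.0/17


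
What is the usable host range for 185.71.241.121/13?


Network: 185.64.0.0
Broadcast: 185.71.255.255
First usable = network + 1
Last usable = broadcast - 1
Range: 185.64.0.1 to 185.71.255.254


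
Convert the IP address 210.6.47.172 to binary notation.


210 = 11010010
6 = 00000110
47 = 00101111
172 = 10101100
Binary: 11010010.00000110.00101111.10101100


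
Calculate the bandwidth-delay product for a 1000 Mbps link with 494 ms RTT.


BDP = bandwidth * RTT
= 1000 Mbps * 494 ms
= 1000 * 1e6 * 494 / 1000 bits
= 494000000 bits
= 61750000 bytes
= 60302.7344 KB
BDP = 494000000 bits (61750000 bytes)


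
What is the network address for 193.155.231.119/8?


IP:   11000001.10011011.11100111.01110111
Mask: 11111111.00000000.00000000.00000000
AND operation:
Net:  11000001.00000000.00000000.00000000
Network: 193.0.0.0/8
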